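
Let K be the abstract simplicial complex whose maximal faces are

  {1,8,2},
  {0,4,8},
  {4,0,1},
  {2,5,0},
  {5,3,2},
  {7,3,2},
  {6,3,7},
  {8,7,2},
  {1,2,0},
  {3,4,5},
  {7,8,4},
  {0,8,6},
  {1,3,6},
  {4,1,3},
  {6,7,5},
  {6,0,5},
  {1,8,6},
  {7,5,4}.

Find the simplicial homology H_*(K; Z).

H_0 = Z,  H_1 = Z ⊕ Z/2,  H_2 = 0.

Take the total order 0 < 1 < 2 < 3 < 4 < 5 < 6 < 7 < 8 on the vertex set. Then K (dimension 2) consists of the simplices:

  0-simplices (9): [0], [1], [2], [3], [4], [5], [6], [7], [8]
  1-simplices (27): (27 of them)
  2-simplices (18): [0,1,2], [0,1,4], [0,2,5], [0,4,8], [0,5,6], [0,6,8], [1,2,8], [1,3,4], [1,3,6], [1,6,8], [2,3,5], [2,3,7], [2,7,8], [3,4,5], [3,6,7], [4,5,7], [4,7,8], [5,6,7]

giving chain groups C_0 ≅ Z^9, C_1 ≅ Z^27, C_2 ≅ Z^18.

Boundary ∂_1: C_1 → C_0 sends each edge [p,q] (with p < q) to q − p. For instance
  ∂[3,4] = [4] − [3].
As a 9×27 matrix over Z this has rank 8, with invariant factors (1,1,1,1,1,1,1,1).

∂_2: C_2 → C_1 acts by ∂[p,q,r] = [q,r] − [p,r] + [p,q]. For instance
  ∂[2,3,7] = [3,7] − [2,7] + [2,3],
  ∂[1,2,8] = [2,8] − [1,8] + [1,2].
This gives a 27×18 integer matrix of rank 18; reducing to Smith normal form yields diagonal entries (1,1,1,1,1,1,1,1,1,1,1,1,1,1,1,1,1,2).

Computing H_k = (kernel of ∂_k) / (image of ∂_{k+1}):

  H_0: rank C_0 − rank ∂_1 = 9 − 8 = 1, and the invariant factors of ∂_1 are all 1, so H_0 = Z.
  H_1: rank ker ∂_1 − rank ∂_2 = (27 − 8) − 18 = 1, and ∂_2 has invariant factor 2 > 1, so H_1 = Z ⊕ Z/2.
  H_2: rank ker ∂_2 − rank ∂_3 = (18 − 18) − 0 = 0, and there is no ∂_3, so H_2 = 0.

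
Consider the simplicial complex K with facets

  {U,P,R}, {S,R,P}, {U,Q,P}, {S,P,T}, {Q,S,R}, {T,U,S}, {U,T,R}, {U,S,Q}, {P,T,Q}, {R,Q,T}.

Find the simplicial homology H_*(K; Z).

H_0 = Z,  H_1 = Z/2Z,  H_2 = 0.

Take the total order P < Q < R < S < T < U on the vertex set. Then K (dimension 2) consists of the simplices:

  0-simplices (6): P, Q, R, S, T, U
  1-simplices (15): PQ, PR, PS, PT, PU, QR, QS, QT, QU, RS, RT, RU, ST, SU, TU
  2-simplices (10): PQT, PQU, PRS, PRU, PST, QRS, QRT, QSU, RTU, STU

Hence C_0 ≅ Z^6, C_1 ≅ Z^15, C_2 ≅ Z^10.

∂_1: C_1 → C_0 maps an edge to its endpoints' difference, ∂[p,q] = q − p. For instance
  ∂PU = U − P.
The 6×15 boundary matrix has rank 5 and Smith normal form diag(1,1,1,1,1).

The boundary map ∂_2: C_2 → C_1 sends each 2-simplex [p,q,r] to [q,r] − [p,r] + [p,q]. For instance
  ∂QSU = SU − QU + QS,
  ∂PQT = QT − PT + PQ.
As a 15×10 matrix over Z this has rank 10, with invariant factors (1,1,1,1,1,1,1,1,1,2).

Reading off H_k = ker ∂_k / im ∂_{k+1}:

  H_0: rank C_0 − rank ∂_1 = 6 − 5 = 1, and the invariant factors of ∂_1 are all 1, so H_0 ≅ Z.
  H_1: rank ker ∂_1 − rank ∂_2 = (15 − 5) − 10 = 0, and ∂_2 has invariant factor 2 > 1, so H_1 ≅ Z/2Z.
  H_2: rank ker ∂_2 − rank ∂_3 = (10 − 10) − 0 = 0, and there is no ∂_3, so H_2 ≅ 0.

As a check, the Euler characteristic is 6 − 15 + 10 = 1, which agrees with 1 − 0 + 0 = 1.
(K is a triangulation of the real projective plane RP^2.)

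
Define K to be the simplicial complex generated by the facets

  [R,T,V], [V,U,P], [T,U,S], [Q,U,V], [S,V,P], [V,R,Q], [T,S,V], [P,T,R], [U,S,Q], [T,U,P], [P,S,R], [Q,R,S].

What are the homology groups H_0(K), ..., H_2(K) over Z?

Fix the vertex order P < Q < R < S < T < U < V and write every simplex with vertices in increasing order. Then dim K = 2 and the simplices of K are:

  0-simplices (7): P, Q, R, S, T, U, V
  1-simplices (18): PR, PS, PT, PU, PV, QR, QS, QU, QV, RS, RT, RV, ST, SU, SV, TU, TV, UV
  2-simplices (12): PRS, PRT, PSV, PTU, PUV, QRS, QRV, QSU, QUV, RTV, STU, STV

Hence C_0 ≅ Z^7, C_1 ≅ Z^18, C_2 ≅ Z^12.

Boundary ∂_1: C_1 → C_0 maps an edge to its endpoints' difference, ∂[p,q] = q − p. For instance
  ∂RT = T − R.
The 7×18 boundary matrix has rank 6 and Smith normal form diag(1,1,1,1,1,1).

Boundary ∂_2: C_2 → C_1 acts by ∂[p,q,r] = [q,r] − [p,r] + [p,q]. For instance
  ∂PTU = TU − PU + PT,
  ∂STU = TU − SU + ST.
As a 18×12 matrix over Z this has rank 12, with invariant factors (1,1,1,1,1,1,1,1,1,1,1,2).

Now H_k = ker ∂_k / im ∂_{k+1}, so:

  H_0: rank C_0 − rank ∂_1 = 7 − 6 = 1, and the invariant factors of ∂_1 are all 1, so H_0 ≅ Z.
  H_1: rank ker ∂_1 − rank ∂_2 = (18 − 6) − 12 = 0, and ∂_2 has invariant factor 2 > 1, so H_1 ≅ Z/2.
  H_2: rank ker ∂_2 − rank ∂_3 = (12 − 12) − 0 = 0, and there is no ∂_3, so H_2 ≅ 0.

(K is a triangulation of the real projective plane RP^2.)

H_0 ≅ Z,  H_1 ≅ Z/2,  H_2 = 0.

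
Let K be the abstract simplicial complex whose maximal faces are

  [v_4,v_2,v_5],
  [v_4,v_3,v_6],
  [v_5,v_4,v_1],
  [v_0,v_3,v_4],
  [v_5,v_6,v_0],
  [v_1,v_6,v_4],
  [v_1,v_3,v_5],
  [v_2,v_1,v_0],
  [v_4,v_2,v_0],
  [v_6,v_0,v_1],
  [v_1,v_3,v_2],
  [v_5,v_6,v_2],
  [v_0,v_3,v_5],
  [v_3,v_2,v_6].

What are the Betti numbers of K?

We work with the vertex ordering v_0 < v_1 < v_2 < v_3 < v_4 < v_5 < v_6. The simplices of K, each written with vertices in increasing order, are:

  0-simplices (7): [v_0], [v_1], [v_2], [v_3], [v_4], [v_5], [v_6]
  1-simplices (21): (21 of them)
  2-simplices (14): (14 of them)

so the chain groups are C_0 ≅ Z^7, C_1 ≅ Z^21, C_2 ≅ Z^14.

Boundary ∂_1: C_1 → C_0 sends each edge [p,q] (with p < q) to q − p. For instance
  ∂[v_0,v_5] = [v_5] − [v_0].
The 7×21 boundary matrix has rank 6 and Smith normal form diag(1,1,1,1,1,1).

Boundary ∂_2: C_2 → C_1 maps a triangle to the signed sum of its edges. For instance
  ∂[v_0,v_1,v_2] = [v_1,v_2] − [v_0,v_2] + [v_0,v_1],
  ∂[v_1,v_3,v_5] = [v_3,v_5] − [v_1,v_5] + [v_1,v_3].
The 21×14 boundary matrix has rank 13 and Smith normal form diag(1,1,1,1,1,1,1,1,1,1,1,1,1).

Now H_k = ker ∂_k / im ∂_{k+1}, so:

  H_0: rank C_0 − rank ∂_1 = 7 − 6 = 1, and the invariant factors of ∂_1 are all 1, so H_0 ≅ Z.
  H_1: rank ker ∂_1 − rank ∂_2 = (21 − 6) − 13 = 2, and the invariant factors of ∂_2 are all 1, so H_1 ≅ Z^2.
  H_2: rank ker ∂_2 − rank ∂_3 = (14 − 13) − 0 = 1, and there is no ∂_3, so H_2 ≅ Z.

Hence the Betti numbers are b_0 = 1, b_1 = 2, b_2 = 1.

b_0 = 1, b_1 = 2, b_2 = 1.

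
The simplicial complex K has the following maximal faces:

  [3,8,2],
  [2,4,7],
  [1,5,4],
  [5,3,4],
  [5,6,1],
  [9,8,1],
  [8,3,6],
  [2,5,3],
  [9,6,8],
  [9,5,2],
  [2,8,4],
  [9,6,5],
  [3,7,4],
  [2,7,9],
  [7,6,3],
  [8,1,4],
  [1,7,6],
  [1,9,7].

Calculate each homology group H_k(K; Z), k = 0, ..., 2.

K has 9 vertices, 27 edges, 18 triangles.
rank ∂_0 = 0, rank ∂_1 = 8 ⇒ b_0 = 9 − 0 − 8 = 1; all invariant factors of ∂_1 are 1 so no torsion. So H_0 = Z.
rank ∂_1 = 8, rank ∂_2 = 18 ⇒ b_1 = 27 − 8 − 18 = 1; ∂_2 has invariant factor(s) [2] giving torsion. So H_1 = Z ⊕ Z/2.
rank ∂_2 = 18, rank ∂_3 = 0 ⇒ b_2 = 18 − 18 − 0 = 0. So H_2 = 0.

H_0 ≅ Z,  H_1 ≅ Z ⊕ Z/2,  H_2 = 0.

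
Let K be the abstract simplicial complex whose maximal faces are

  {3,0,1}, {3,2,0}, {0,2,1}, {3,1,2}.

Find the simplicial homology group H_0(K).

H_0 = Z.

Take the total order 0 < 1 < 2 < 3 on the vertex set. Then K (dimension 2) consists of the simplices:

  0-simplices (4): [0], [1], [2], [3]
  1-simplices (6): [0,1], [0,2], [0,3], [1,2], [1,3], [2,3]
  2-simplices (4): [0,1,2], [0,1,3], [0,2,3], [1,2,3]

Hence C_0 ≅ Z^4, C_1 ≅ Z^6, C_2 ≅ Z^4.

Boundary ∂_1: C_1 → C_0 sends each edge [p,q] (with p < q) to q − p. For instance
  ∂[0,2] = [2] − [0].
As a 4×6 matrix over Z this has rank 3, with invariant factors (1,1,1).

The boundary map ∂_2: C_2 → C_1 acts by ∂[p,q,r] = [q,r] − [p,r] + [p,q]. For instance
  ∂[1,2,3] = [2,3] − [1,3] + [1,2],
  ∂[0,1,3] = [1,3] − [0,3] + [0,1].
This gives a 6×4 integer matrix of rank 3; reducing to Smith normal form yields diagonal entries (1,1,1).

From H_k ≅ ker(∂_k) / im(∂_{k+1}) we obtain:

  H_0: rank C_0 − rank ∂_1 = 4 − 3 = 1, and the invariant factors of ∂_1 are all 1, so H_0 = Z.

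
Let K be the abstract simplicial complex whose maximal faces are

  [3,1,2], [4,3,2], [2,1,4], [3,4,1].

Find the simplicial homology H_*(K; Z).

Fix the vertex order 1 < 2 < 3 < 4 and write every simplex with vertices in increasing order. Then dim K = 2 and the simplices of K are:

  0-simplices (4): [1], [2], [3], [4]
  1-simplices (6): [1,2], [1,3], [1,4], [2,3], [2,4], [3,4]
  2-simplices (4): [1,2,3], [1,2,4], [1,3,4], [2,3,4]

giving chain groups C_0 ≅ Z^4, C_1 ≅ Z^6, C_2 ≅ Z^4.

The boundary map ∂_1: C_1 → C_0 maps an edge to its endpoints' difference, ∂[p,q] = q − p. For instance
  ∂[2,4] = [4] − [2].
This gives a 4×6 integer matrix of rank 3; reducing to Smith normal form yields diagonal entries (1,1,1).

Boundary ∂_2: C_2 → C_1 maps a triangle to the signed sum of its edges. For instance
  ∂[1,2,3] = [2,3] − [1,3] + [1,2],
  ∂[1,2,4] = [2,4] − [1,4] + [1,2].
This gives a 6×4 integer matrix of rank 3; reducing to Smith normal form yields diagonal entries (1,1,1).

From H_k ≅ ker(∂_k) / im(∂_{k+1}) we obtain:

  H_0: rank C_0 − rank ∂_1 = 4 − 3 = 1, and the invariant factors of ∂_1 are all 1, so H_0 ≅ Z.
  H_1: rank ker ∂_1 − rank ∂_2 = (6 − 3) − 3 = 0, and the invariant factors of ∂_2 are all 1, so H_1 ≅ 0.
  H_2: rank ker ∂_2 − rank ∂_3 = (4 − 3) − 0 = 1, and there is no ∂_3, so H_2 ≅ Z.

As a check, the Euler characteristic is 4 − 6 + 4 = 2, which agrees with 1 − 0 + 1 = 2.

H_0 ≅ Z,  H_1 = 0,  H_2 ≅ Z.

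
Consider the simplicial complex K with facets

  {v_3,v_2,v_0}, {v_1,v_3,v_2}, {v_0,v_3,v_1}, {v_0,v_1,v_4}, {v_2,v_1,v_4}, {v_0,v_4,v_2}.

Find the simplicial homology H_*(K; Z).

K has 5 vertices, 9 edges, 6 triangles.
rank ∂_0 = 0, rank ∂_1 = 4 ⇒ b_0 = 5 − 0 − 4 = 1; all invariant factors of ∂_1 are 1 so no torsion. So H_0 ≅ Z.
rank ∂_1 = 4, rank ∂_2 = 5 ⇒ b_1 = 9 − 4 − 5 = 0; all invariant factors of ∂_2 are 1 so no torsion. So H_1 ≅ 0.
rank ∂_2 = 5, rank ∂_3 = 0 ⇒ b_2 = 6 − 5 − 0 = 1. So H_2 ≅ Z.

H_0 ≅ Z,  H_1 = 0,  H_2 ≅ Z.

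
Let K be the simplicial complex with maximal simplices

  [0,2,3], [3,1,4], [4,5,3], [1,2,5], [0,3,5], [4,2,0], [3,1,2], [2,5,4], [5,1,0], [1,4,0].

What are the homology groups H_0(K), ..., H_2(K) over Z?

H_0 ≅ Z,  H_1 ≅ Z_2,  H_2 = 0.

Take the total order 0 < 1 < 2 < 3 < 4 < 5 on the vertex set. Then K (dimension 2) consists of the simplices:

  0-simplices (6): [0], [1], [2], [3], [4], [5]
  1-simplices (15): [0,1], [0,2], [0,3], [0,4], [0,5], [1,2], [1,3], [1,4], [1,5], [2,3], [2,4], [2,5], [3,4], [3,5], [4,5]
  2-simplices (10): [0,1,4], [0,1,5], [0,2,3], [0,2,4], [0,3,5], [1,2,3], [1,2,5], [1,3,4], [2,4,5], [3,4,5]

giving chain groups C_0 ≅ Z^6, C_1 ≅ Z^15, C_2 ≅ Z^10.

The boundary map ∂_1: C_1 → C_0 sends each edge [p,q] (with p < q) to q − p. For instance
  ∂[0,1] = [1] − [0].
As a 6×15 matrix over Z this has rank 5, with invariant factors (1,1,1,1,1).

The boundary map ∂_2: C_2 → C_1 maps a triangle to the signed sum of its edges. For instance
  ∂[3,4,5] = [4,5] − [3,5] + [3,4],
  ∂[0,2,4] = [2,4] − [0,4] + [0,2].
As a 15×10 matrix over Z this has rank 10, with invariant factors (1,1,1,1,1,1,1,1,1,2).

Now H_k = ker ∂_k / im ∂_{k+1}, so:

  H_0: rank C_0 − rank ∂_1 = 6 − 5 = 1, and the invariant factors of ∂_1 are all 1, so H_0 ≅ Z.
  H_1: rank ker ∂_1 − rank ∂_2 = (15 − 5) − 10 = 0, and ∂_2 has invariant factor 2 > 1, so H_1 ≅ Z_2.
  H_2: rank ker ∂_2 − rank ∂_3 = (10 − 10) − 0 = 0, and there is no ∂_3, so H_2 ≅ 0.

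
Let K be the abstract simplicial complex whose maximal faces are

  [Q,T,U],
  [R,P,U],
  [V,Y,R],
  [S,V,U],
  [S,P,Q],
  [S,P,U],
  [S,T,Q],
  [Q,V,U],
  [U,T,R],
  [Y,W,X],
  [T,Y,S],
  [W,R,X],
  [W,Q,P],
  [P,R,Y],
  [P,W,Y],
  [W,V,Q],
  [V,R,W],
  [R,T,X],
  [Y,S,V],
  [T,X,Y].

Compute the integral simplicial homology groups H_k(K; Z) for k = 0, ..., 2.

Order the vertices as P < Q < R < S < T < U < V < W < X < Y. Listing each simplex with vertices in this order, K has dimension 2 with simplices:

  0-simplices (10): P, Q, R, S, T, U, V, W, X, Y
  1-simplices (30): PQ, PR, PS, PU, PW, PY, QS, QT, QU, QV, QW, RT, RU, RV, RW, RX, RY, ST, SU, SV, SY, TU, TX, TY, UV, VW, VY, WX, WY, XY
  2-simplices (20): PQS, PQW, PRU, PRY, PSU, PWY, QST, QTU, QUV, QVW, RTU, RTX, RVW, RVY, RWX, STY, SUV, SVY, TXY, WXY

giving chain groups C_0 ≅ Z^10, C_1 ≅ Z^30, C_2 ≅ Z^20.

The boundary map ∂_1: C_1 → C_0 maps an edge to its endpoints' difference, ∂[p,q] = q − p.
The resulting 10×30 matrix has rank 9, and its Smith normal form has invariant factors (1,1,1,1,1,1,1,1,1).

The boundary map ∂_2: C_2 → C_1 acts by ∂[p,q,r] = [q,r] − [p,r] + [p,q]. For instance
  ∂QST = ST − QT + QS,
  ∂PQS = QS − PS + PQ.
This gives a 30×20 integer matrix of rank 20; reducing to Smith normal form yields diagonal entries (1,1,1,1,1,1,1,1,1,1,1,1,1,1,1,1,1,1,1,2).

Reading off H_k = ker ∂_k / im ∂_{k+1}:

  H_0: rank C_0 − rank ∂_1 = 10 − 9 = 1, and the invariant factors of ∂_1 are all 1, so H_0 = Z.
  H_1: rank ker ∂_1 − rank ∂_2 = (30 − 9) − 20 = 1, and ∂_2 has invariant factor 2 > 1, so H_1 = Z ⊕ Z/2Z.
  H_2: rank ker ∂_2 − rank ∂_3 = (20 − 20) − 0 = 0, and there is no ∂_3, so H_2 = 0.

H_0 = Z,  H_1 = Z ⊕ Z/2Z,  H_2 = 0.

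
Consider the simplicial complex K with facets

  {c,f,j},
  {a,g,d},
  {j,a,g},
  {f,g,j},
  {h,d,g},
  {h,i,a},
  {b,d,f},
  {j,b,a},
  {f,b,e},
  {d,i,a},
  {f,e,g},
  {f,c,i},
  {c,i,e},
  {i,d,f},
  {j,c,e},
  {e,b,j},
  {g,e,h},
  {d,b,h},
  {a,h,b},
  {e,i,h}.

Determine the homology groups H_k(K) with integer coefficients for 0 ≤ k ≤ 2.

H_0 ≅ Z,  H_1 ≅ Z ⊕ Z/2,  H_2 = 0.

We work with the vertex ordering a < b < c < d < e < f < g < h < i < j. The simplices of K, each written with vertices in increasing order, are:

  0-simplices (10): a, b, c, d, e, f, g, h, i, j
  1-simplices (30): ab, ad, ag, ah, ai, aj, bd, be, bf, bh, bj, ce, cf, ci, cj, df, dg, dh, di, ef, eg, eh, ei, ej, fg, fi, fj, gh, gj, hi
  2-simplices (20): abh, abj, adg, adi, agj, ahi, bdf, bdh, bef, bej, cei, cej, cfi, cfj, dfi, dgh, efg, egh, ehi, fgj

Hence C_0 ≅ Z^10, C_1 ≅ Z^30, C_2 ≅ Z^20.

∂_1: C_1 → C_0 sends each edge [p,q] (with p < q) to q − p. For instance
  ∂ab = b − a.
The resulting 10×30 matrix has rank 9, and its Smith normal form has invariant factors (1,1,1,1,1,1,1,1,1).

The boundary map ∂_2: C_2 → C_1 maps a triangle to the signed sum of its edges. For instance
  ∂ahi = hi − ai + ah,
  ∂abj = bj − aj + ab.
As a 30×20 matrix over Z this has rank 20, with invariant factors (1,1,1,1,1,1,1,1,1,1,1,1,1,1,1,1,1,1,1,2).

From H_k ≅ ker(∂_k) / im(∂_{k+1}) we obtain:

  H_0: rank C_0 − rank ∂_1 = 10 − 9 = 1, and the invariant factors of ∂_1 are all 1, so H_0 = Z.
  H_1: rank ker ∂_1 − rank ∂_2 = (30 − 9) − 20 = 1, and ∂_2 has invariant factor 2 > 1, so H_1 = Z ⊕ Z/2.
  H_2: rank ker ∂_2 − rank ∂_3 = (20 − 20) − 0 = 0, and there is no ∂_3, so H_2 = 0.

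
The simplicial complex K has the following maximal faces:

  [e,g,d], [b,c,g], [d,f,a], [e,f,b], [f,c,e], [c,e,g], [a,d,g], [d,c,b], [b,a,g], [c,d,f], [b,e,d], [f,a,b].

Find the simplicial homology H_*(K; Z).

H_0 ≅ Z,  H_1 ≅ Z/2Z,  H_2 = 0.

Take the total order a < b < c < d < e < f < g on the vertex set. Then K (dimension 2) consists of the simplices:

  0-simplices (7): a, b, c, d, e, f, g
  1-simplices (18): ab, ad, af, ag, bc, bd, be, bf, bg, cd, ce, cf, cg, de, df, dg, ef, eg
  2-simplices (12): abf, abg, adf, adg, bcd, bcg, bde, bef, cdf, cef, ceg, deg

giving chain groups C_0 ≅ Z^7, C_1 ≅ Z^18, C_2 ≅ Z^12.

Boundary ∂_1: C_1 → C_0 maps an edge to its endpoints' difference, ∂[p,q] = q − p.
The resulting 7×18 matrix has rank 6, and its Smith normal form has invariant factors (1,1,1,1,1,1).

The boundary map ∂_2: C_2 → C_1 acts by ∂[p,q,r] = [q,r] − [p,r] + [p,q]. For instance
  ∂deg = eg − dg + de,
  ∂cdf = df − cf + cd.
The resulting 18×12 matrix has rank 12, and its Smith normal form has invariant factors (1,1,1,1,1,1,1,1,1,1,1,2).

Computing H_k = (kernel of ∂_k) / (image of ∂_{k+1}):

  H_0: rank C_0 − rank ∂_1 = 7 − 6 = 1, and the invariant factors of ∂_1 are all 1, so H_0 ≅ Z.
  H_1: rank ker ∂_1 − rank ∂_2 = (18 − 6) − 12 = 0, and ∂_2 has invariant factor 2 > 1, so H_1 ≅ Z/2Z.
  H_2: rank ker ∂_2 − rank ∂_3 = (12 − 12) − 0 = 0, and there is no ∂_3, so H_2 ≅ 0.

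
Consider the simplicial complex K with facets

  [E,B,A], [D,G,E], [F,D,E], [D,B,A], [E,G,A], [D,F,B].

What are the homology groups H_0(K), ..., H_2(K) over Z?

We work with the vertex ordering A < B < D < E < F < G. The simplices of K, each written with vertices in increasing order, are:

  0-simplices (6): A, B, D, E, F, G
  1-simplices (12): AB, AD, AE, AG, BD, BE, BF, DE, DF, DG, EF, EG
  2-simplices (6): ABD, ABE, AEG, BDF, DEF, DEG

giving chain groups C_0 ≅ Z^6, C_1 ≅ Z^12, C_2 ≅ Z^6.

∂_1: C_1 → C_0 maps an edge to its endpoints' difference, ∂[p,q] = q − p.
The 6×12 boundary matrix has rank 5 and Smith normal form diag(1,1,1,1,1).

Boundary ∂_2: C_2 → C_1 acts by ∂[p,q,r] = [q,r] − [p,r] + [p,q]. For instance
  ∂AEG = EG − AG + AE,
  ∂BDF = DF − BF + BD.
As a 12×6 matrix over Z this has rank 6, with invariant factors (1,1,1,1,1,1).

Reading off H_k = ker ∂_k / im ∂_{k+1}:

  H_0: rank C_0 − rank ∂_1 = 6 − 5 = 1, and the invariant factors of ∂_1 are all 1, so H_0 = Z.
  H_1: rank ker ∂_1 − rank ∂_2 = (12 − 5) − 6 = 1, and the invariant factors of ∂_2 are all 1, so H_1 = Z.
  H_2: rank ker ∂_2 − rank ∂_3 = (6 − 6) − 0 = 0, and there is no ∂_3, so H_2 = 0.

As a check, the Euler characteristic is 6 − 12 + 6 = 0, which agrees with 1 − 1 + 0 = 0.

H_0 = Z,  H_1 = Z,  H_2 = 0.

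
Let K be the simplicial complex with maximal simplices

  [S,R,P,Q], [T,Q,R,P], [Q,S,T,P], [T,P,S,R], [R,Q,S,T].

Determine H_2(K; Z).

H_2 ≅ 0.

We work with the vertex ordering P < Q < R < S < T. The simplices of K, each written with vertices in increasing order, are:

  0-simplices (5): P, Q, R, S, T
  1-simplices (10): PQ, PR, PS, PT, QR, QS, QT, RS, RT, ST
  2-simplices (10): PQR, PQS, PQT, PRS, PRT, PST, QRS, QRT, QST, RST
  3-simplices (5): PQRS, PQRT, PQST, PRST, QRST

so the chain groups are C_0 ≅ Z^5, C_1 ≅ Z^10, C_2 ≅ Z^10, C_3 ≅ Z^5.

The boundary map ∂_1: C_1 → C_0 maps an edge to its endpoints' difference, ∂[p,q] = q − p. For instance
  ∂RS = S − R.
The 5×10 boundary matrix has rank 4 and Smith normal form diag(1,1,1,1).

The boundary map ∂_2: C_2 → C_1 acts by ∂[p,q,r] = [q,r] − [p,r] + [p,q]. For instance
  ∂QST = ST − QT + QS,
  ∂RST = ST − RT + RS.
This gives a 10×10 integer matrix of rank 6; reducing to Smith normal form yields diagonal entries (1,1,1,1,1,1).

Boundary ∂_3: C_3 → C_2 sends each 3-simplex σ to the alternating sum Σ_i (−1)^i (σ with its i-th vertex removed). For instance
  ∂PQRT = QRT − PRT + PQT − PQR,
  ∂QRST = RST − QST + QRT − QRS.
As a 10×5 matrix over Z this has rank 4, with invariant factors (1,1,1,1).

Now H_k = ker ∂_k / im ∂_{k+1}, so:

  H_2: rank ker ∂_2 − rank ∂_3 = (10 − 6) − 4 = 0, and the invariant factors of ∂_3 are all 1, so H_2 = 0.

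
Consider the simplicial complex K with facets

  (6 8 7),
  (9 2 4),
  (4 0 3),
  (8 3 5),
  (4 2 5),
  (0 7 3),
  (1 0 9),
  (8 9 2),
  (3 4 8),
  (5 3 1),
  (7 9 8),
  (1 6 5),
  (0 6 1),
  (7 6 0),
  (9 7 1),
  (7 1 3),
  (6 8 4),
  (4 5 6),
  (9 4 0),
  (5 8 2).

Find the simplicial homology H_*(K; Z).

H_0 = Z,  H_1 = Z × Z/2,  H_2 = 0.

Take the total order 0 < 1 < 2 < 3 < 4 < 5 < 6 < 7 < 8 < 9 on the vertex set. Then K (dimension 2) consists of the simplices:

  0-simplices (10): [0], [1], [2], [3], [4], [5], [6], [7], [8], [9]
  1-simplices (30): (30 of them)
  2-simplices (20): (20 of them)

giving chain groups C_0 ≅ Z^10, C_1 ≅ Z^30, C_2 ≅ Z^20.

The boundary map ∂_1: C_1 → C_0 is given by ∂[p,q] = [q] − [p]. For instance
  ∂[2,9] = [9] − [2].
The 10×30 boundary matrix has rank 9 and Smith normal form diag(1,1,1,1,1,1,1,1,1).

∂_2: C_2 → C_1 maps a triangle to the signed sum of its edges. For instance
  ∂[0,3,7] = [3,7] − [0,7] + [0,3],
  ∂[0,1,9] = [1,9] − [0,9] + [0,1].
As a 30×20 matrix over Z this has rank 20, with invariant factors (1,1,1,1,1,1,1,1,1,1,1,1,1,1,1,1,1,1,1,2).

From H_k ≅ ker(∂_k) / im(∂_{k+1}) we obtain:

  H_0: rank C_0 − rank ∂_1 = 10 − 9 = 1, and the invariant factors of ∂_1 are all 1, so H_0 ≅ Z.
  H_1: rank ker ∂_1 − rank ∂_2 = (30 − 9) − 20 = 1, and ∂_2 has invariant factor 2 > 1, so H_1 ≅ Z × Z/2.
  H_2: rank ker ∂_2 − rank ∂_3 = (20 − 20) − 0 = 0, and there is no ∂_3, so H_2 ≅ 0.

(K is a triangulation of the Klein bottle.)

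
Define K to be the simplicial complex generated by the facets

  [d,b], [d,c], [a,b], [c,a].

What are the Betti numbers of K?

Fix the vertex order a < b < c < d and write every simplex with vertices in increasing order. Then dim K = 1 and the simplices of K are:

  0-simplices (4): a, b, c, d
  1-simplices (4): ab, ac, bd, cd

giving chain groups C_0 ≅ Z^4, C_1 ≅ Z^4.

The boundary map ∂_1: C_1 → C_0 maps an edge to its endpoints' difference, ∂[p,q] = q − p. For instance
  ∂bd = d − b.
As a 4×4 matrix over Z this has rank 3, with invariant factors (1,1,1).

From H_k ≅ ker(∂_k) / im(∂_{k+1}) we obtain:

  H_0: rank C_0 − rank ∂_1 = 4 − 3 = 1, and the invariant factors of ∂_1 are all 1, so H_0 ≅ Z.
  H_1: rank ker ∂_1 − rank ∂_2 = (4 − 3) − 0 = 1, and there is no ∂_2, so H_1 ≅ Z.

(K is a triangulation of the circle S^1.)

Hence the Betti numbers are b_0 = 1, b_1 = 1.

b_0 = 1, b_1 = 1.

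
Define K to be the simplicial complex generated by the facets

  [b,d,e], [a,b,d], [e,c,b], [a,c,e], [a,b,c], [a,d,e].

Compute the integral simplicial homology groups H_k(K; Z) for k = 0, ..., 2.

H_0 ≅ Z,  H_1 = 0,  H_2 ≅ Z.

Order the vertices as a < b < c < d < e. Listing each simplex with vertices in this order, K has dimension 2 with simplices:

  0-simplices (5): a, b, c, d, e
  1-simplices (9): ab, ac, ad, ae, bc, bd, be, ce, de
  2-simplices (6): abc, abd, ace, ade, bce, bde

Hence C_0 ≅ Z^5, C_1 ≅ Z^9, C_2 ≅ Z^6.

∂_1: C_1 → C_0 is given by ∂[p,q] = [q] − [p]. For instance
  ∂ac = c − a.
The 5×9 boundary matrix has rank 4 and Smith normal form diag(1,1,1,1).

∂_2: C_2 → C_1 maps a triangle to the signed sum of its edges. For instance
  ∂ace = ce − ae + ac,
  ∂bce = ce − be + bc.
As a 9×6 matrix over Z this has rank 5, with invariant factors (1,1,1,1,1).

Reading off H_k = ker ∂_k / im ∂_{k+1}:

  H_0: rank C_0 − rank ∂_1 = 5 − 4 = 1, and the invariant factors of ∂_1 are all 1, so H_0 = Z.
  H_1: rank ker ∂_1 − rank ∂_2 = (9 − 4) − 5 = 0, and the invariant factors of ∂_2 are all 1, so H_1 = 0.
  H_2: rank ker ∂_2 − rank ∂_3 = (6 − 5) − 0 = 1, and there is no ∂_3, so H_2 = Z.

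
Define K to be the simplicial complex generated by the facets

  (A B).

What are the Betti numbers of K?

We work with the vertex ordering A < B. The simplices of K, each written with vertices in increasing order, are:

  0-simplices (2): A, B
  1-simplices (1): AB

giving chain groups C_0 ≅ Z^2, C_1 ≅ Z^1.

Boundary ∂_1: C_1 → C_0 is given by ∂[p,q] = [q] − [p].
This gives a 2×1 integer matrix of rank 1; reducing to Smith normal form yields diagonal entries (1).

From H_k ≅ ker(∂_k) / im(∂_{k+1}) we obtain:

  H_0: rank C_0 − rank ∂_1 = 2 − 1 = 1, and the invariant factors of ∂_1 are all 1, so H_0 = Z.
  H_1: rank ker ∂_1 − rank ∂_2 = (1 − 1) − 0 = 0, and there is no ∂_2, so H_1 = 0.

As a check, the Euler characteristic is 2 − 1 = 1, which agrees with 1 − 0 = 1.
(K is a triangulation of the 1-simplex.)

Hence the Betti numbers are b_0 = 1, b_1 = 0.

b_0 = 1, b_1 = 0.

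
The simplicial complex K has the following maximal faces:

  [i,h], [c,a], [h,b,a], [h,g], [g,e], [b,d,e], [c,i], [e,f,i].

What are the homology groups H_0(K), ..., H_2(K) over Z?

Take the total order a < b < c < d < e < f < g < h < i on the vertex set. Then K (dimension 2) consists of the simplices:

  0-simplices (9): a, b, c, d, e, f, g, h, i
  1-simplices (14): ab, ac, ah, bd, be, bh, ci, de, ef, eg, ei, fi, gh, hi
  2-simplices (3): abh, bde, efi

Hence C_0 ≅ Z^9, C_1 ≅ Z^14, C_2 ≅ Z^3.

∂_1: C_1 → C_0 is given by ∂[p,q] = [q] − [p]. For instance
  ∂de = e − d.
As a 9×14 matrix over Z this has rank 8, with invariant factors (1,1,1,1,1,1,1,1).

Boundary ∂_2: C_2 → C_1 acts by ∂[p,q,r] = [q,r] − [p,r] + [p,q]. For instance
  ∂efi = fi − ei + ef,
  ∂abh = bh − ah + ab.
The 14×3 boundary matrix has rank 3 and Smith normal form diag(1,1,1).

Now H_k = ker ∂_k / im ∂_{k+1}, so:

  H_0: rank C_0 − rank ∂_1 = 9 − 8 = 1, and the invariant factors of ∂_1 are all 1, so H_0 ≅ Z.
  H_1: rank ker ∂_1 − rank ∂_2 = (14 − 8) − 3 = 3, and the invariant factors of ∂_2 are all 1, so H_1 ≅ Z^3.
  H_2: rank ker ∂_2 − rank ∂_3 = (3 − 3) − 0 = 0, and there is no ∂_3, so H_2 ≅ 0.

As a check, the Euler characteristic is 9 − 14 + 3 = -2, which agrees with 1 − 3 + 0 = -2.

H_0 ≅ Z,  H_1 ≅ Z^3,  H_2 = 0.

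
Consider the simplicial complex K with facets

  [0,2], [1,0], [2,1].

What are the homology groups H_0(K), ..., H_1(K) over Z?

We work with the vertex ordering 0 < 1 < 2. The simplices of K, each written with vertices in increasing order, are:

  0-simplices (3): [0], [1], [2]
  1-simplices (3): [0,1], [0,2], [1,2]

Hence C_0 ≅ Z^3, C_1 ≅ Z^3.

The boundary map ∂_1: C_1 → C_0 is given by ∂[p,q] = [q] − [p]. For instance
  ∂[1,2] = [2] − [1].
The 3×3 boundary matrix has rank 2 and Smith normal form diag(1,1).

Computing H_k = (kernel of ∂_k) / (image of ∂_{k+1}):

  H_0: rank C_0 − rank ∂_1 = 3 − 2 = 1, and the invariant factors of ∂_1 are all 1, so H_0 = Z.
  H_1: rank ker ∂_1 − rank ∂_2 = (3 − 2) − 0 = 1, and there is no ∂_2, so H_1 = Z.

H_0 ≅ Z,  H_1 ≅ Z.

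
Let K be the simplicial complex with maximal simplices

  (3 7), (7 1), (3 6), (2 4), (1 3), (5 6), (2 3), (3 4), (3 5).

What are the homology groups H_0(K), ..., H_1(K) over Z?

K has 7 vertices, 9 edges.
rank ∂_0 = 0, rank ∂_1 = 6 ⇒ b_0 = 7 − 0 − 6 = 1; all invariant factors of ∂_1 are 1 so no torsion. So H_0 = Z.
rank ∂_1 = 6, rank ∂_2 = 0 ⇒ b_1 = 9 − 6 − 0 = 3. So H_1 = Z^3.

H_0 = Z,  H_1 = Z^3.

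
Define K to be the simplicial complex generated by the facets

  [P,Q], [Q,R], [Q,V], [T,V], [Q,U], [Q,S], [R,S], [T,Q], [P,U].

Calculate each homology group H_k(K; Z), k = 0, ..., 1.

H_0 ≅ Z,  H_1 ≅ Z^3.

Fix the vertex order P < Q < R < S < T < U < V and write every simplex with vertices in increasing order. Then dim K = 1 and the simplices of K are:

  0-simplices (7): P, Q, R, S, T, U, V
  1-simplices (9): PQ, PU, QR, QS, QT, QU, QV, RS, TV

so the chain groups are C_0 ≅ Z^7, C_1 ≅ Z^9.

∂_1: C_1 → C_0 maps an edge to its endpoints' difference, ∂[p,q] = q − p. For instance
  ∂QS = S − Q.
The resulting 7×9 matrix has rank 6, and its Smith normal form has invariant factors (1,1,1,1,1,1).

From H_k ≅ ker(∂_k) / im(∂_{k+1}) we obtain:

  H_0: rank C_0 − rank ∂_1 = 7 − 6 = 1, and the invariant factors of ∂_1 are all 1, so H_0 = Z.
  H_1: rank ker ∂_1 − rank ∂_2 = (9 − 6) − 0 = 3, and there is no ∂_2, so H_1 = Z^3.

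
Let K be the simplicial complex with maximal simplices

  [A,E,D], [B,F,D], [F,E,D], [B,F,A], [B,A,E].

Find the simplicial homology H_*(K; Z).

H_0 = Z,  H_1 = Z,  H_2 = 0.

Fix the vertex order A < B < D < E < F and write every simplex with vertices in increasing order. Then dim K = 2 and the simplices of K are:

  0-simplices (5): A, B, D, E, F
  1-simplices (10): AB, AD, AE, AF, BD, BE, BF, DE, DF, EF
  2-simplices (5): ABE, ABF, ADE, BDF, DEF

giving chain groups C_0 ≅ Z^5, C_1 ≅ Z^10, C_2 ≅ Z^5.

∂_1: C_1 → C_0 maps an edge to its endpoints' difference, ∂[p,q] = q − p.
As a 5×10 matrix over Z this has rank 4, with invariant factors (1,1,1,1).

Boundary ∂_2: C_2 → C_1 acts by ∂[p,q,r] = [q,r] − [p,r] + [p,q]. For instance
  ∂ABE = BE − AE + AB,
  ∂BDF = DF − BF + BD.
The resulting 10×5 matrix has rank 5, and its Smith normal form has invariant factors (1,1,1,1,1).

Computing H_k = (kernel of ∂_k) / (image of ∂_{k+1}):

  H_0: rank C_0 − rank ∂_1 = 5 − 4 = 1, and the invariant factors of ∂_1 are all 1, so H_0 ≅ Z.
  H_1: rank ker ∂_1 − rank ∂_2 = (10 − 4) − 5 = 1, and the invariant factors of ∂_2 are all 1, so H_1 ≅ Z.
  H_2: rank ker ∂_2 − rank ∂_3 = (5 − 5) − 0 = 0, and there is no ∂_3, so H_2 ≅ 0.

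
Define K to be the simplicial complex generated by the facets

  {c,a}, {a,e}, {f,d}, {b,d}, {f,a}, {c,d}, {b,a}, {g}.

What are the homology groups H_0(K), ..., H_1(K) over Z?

H_0 = Z^2,  H_1 = Z^2.

Take the total order a < b < c < d < e < f < g on the vertex set. Then K (dimension 1) consists of the simplices:

  0-simplices (7): a, b, c, d, e, f, g
  1-simplices (7): ab, ac, ae, af, bd, cd, df

so the chain groups are C_0 ≅ Z^7, C_1 ≅ Z^7.

∂_1: C_1 → C_0 maps an edge to its endpoints' difference, ∂[p,q] = q − p. For instance
  ∂af = f − a.
The 7×7 boundary matrix has rank 5 and Smith normal form diag(1,1,1,1,1).

From H_k ≅ ker(∂_k) / im(∂_{k+1}) we obtain:

  H_0: rank C_0 − rank ∂_1 = 7 − 5 = 2, and the invariant factors of ∂_1 are all 1, so H_0 = Z^2.
  H_1: rank ker ∂_1 − rank ∂_2 = (7 − 5) − 0 = 2, and there is no ∂_2, so H_1 = Z^2.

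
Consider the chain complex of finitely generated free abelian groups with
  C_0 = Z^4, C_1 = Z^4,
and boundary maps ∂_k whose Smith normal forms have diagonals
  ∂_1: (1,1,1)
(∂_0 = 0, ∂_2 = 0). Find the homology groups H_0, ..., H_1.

H_0 ≅ Z,  H_1 ≅ Z.

H_0: b_0 = 4 − 0 − 3 = 1; torsion from ∂_1 factors > 1: none. So H_0 ≅ Z.
H_1: b_1 = 4 − 3 − 0 = 1; torsion from ∂_2 factors > 1: none. So H_1 ≅ Z.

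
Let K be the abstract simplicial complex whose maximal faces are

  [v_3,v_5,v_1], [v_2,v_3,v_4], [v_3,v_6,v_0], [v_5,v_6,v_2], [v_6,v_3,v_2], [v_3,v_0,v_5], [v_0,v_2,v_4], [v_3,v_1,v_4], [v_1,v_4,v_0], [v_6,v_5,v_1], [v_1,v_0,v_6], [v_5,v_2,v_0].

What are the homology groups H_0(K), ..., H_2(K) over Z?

We work with the vertex ordering v_0 < v_1 < v_2 < v_3 < v_4 < v_5 < v_6. The simplices of K, each written with vertices in increasing order, are:

  0-simplices (7): [v_0], [v_1], [v_2], [v_3], [v_4], [v_5], [v_6]
  1-simplices (18): (18 of them)
  2-simplices (12): (12 of them)

giving chain groups C_0 ≅ Z^7, C_1 ≅ Z^18, C_2 ≅ Z^12.

Boundary ∂_1: C_1 → C_0 sends each edge [p,q] (with p < q) to q − p. For instance
  ∂[v_2,v_4] = [v_4] − [v_2].
The resulting 7×18 matrix has rank 6, and its Smith normal form has invariant factors (1,1,1,1,1,1).

The boundary map ∂_2: C_2 → C_1 sends each 2-simplex [p,q,r] to [q,r] − [p,r] + [p,q]. For instance
  ∂[v_0,v_2,v_4] = [v_2,v_4] − [v_0,v_4] + [v_0,v_2],
  ∂[v_1,v_3,v_4] = [v_3,v_4] − [v_1,v_4] + [v_1,v_3].
The 18×12 boundary matrix has rank 12 and Smith normal form diag(1,1,1,1,1,1,1,1,1,1,1,2).

Now H_k = ker ∂_k / im ∂_{k+1}, so:

  H_0: rank C_0 − rank ∂_1 = 7 − 6 = 1, and the invariant factors of ∂_1 are all 1, so H_0 = Z.
  H_1: rank ker ∂_1 − rank ∂_2 = (18 − 6) − 12 = 0, and ∂_2 has invariant factor 2 > 1, so H_1 = Z/2.
  H_2: rank ker ∂_2 − rank ∂_3 = (12 − 12) − 0 = 0, and there is no ∂_3, so H_2 = 0.

(K is a triangulation of the real projective plane RP^2.)

H_0 ≅ Z,  H_1 ≅ Z/2,  H_2 = 0.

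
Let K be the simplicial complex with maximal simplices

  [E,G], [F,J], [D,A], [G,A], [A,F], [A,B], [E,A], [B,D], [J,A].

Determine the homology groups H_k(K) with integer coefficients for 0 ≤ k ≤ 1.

H_0 = Z,  H_1 = Z^3.

Fix the vertex order A < B < D < E < F < G < J and write every simplex with vertices in increasing order. Then dim K = 1 and the simplices of K are:

  0-simplices (7): A, B, D, E, F, G, J
  1-simplices (9): AB, AD, AE, AF, AG, AJ, BD, EG, FJ

giving chain groups C_0 ≅ Z^7, C_1 ≅ Z^9.

Boundary ∂_1: C_1 → C_0 is given by ∂[p,q] = [q] − [p].
This gives a 7×9 integer matrix of rank 6; reducing to Smith normal form yields diagonal entries (1,1,1,1,1,1).

From H_k ≅ ker(∂_k) / im(∂_{k+1}) we obtain:

  H_0: rank C_0 − rank ∂_1 = 7 − 6 = 1, and the invariant factors of ∂_1 are all 1, so H_0 = Z.
  H_1: rank ker ∂_1 − rank ∂_2 = (9 − 6) − 0 = 3, and there is no ∂_2, so H_1 = Z^3.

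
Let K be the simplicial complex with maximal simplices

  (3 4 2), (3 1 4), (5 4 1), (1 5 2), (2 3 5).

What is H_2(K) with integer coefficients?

H_2 ≅ 0.

Take the total order 1 < 2 < 3 < 4 < 5 on the vertex set. Then K (dimension 2) consists of the simplices:

  0-simplices (5): [1], [2], [3], [4], [5]
  1-simplices (10): [1,2], [1,3], [1,4], [1,5], [2,3], [2,4], [2,5], [3,4], [3,5], [4,5]
  2-simplices (5): [1,2,5], [1,3,4], [1,4,5], [2,3,4], [2,3,5]

giving chain groups C_0 ≅ Z^5, C_1 ≅ Z^10, C_2 ≅ Z^5.

The boundary map ∂_1: C_1 → C_0 maps an edge to its endpoints' difference, ∂[p,q] = q − p.
This gives a 5×10 integer matrix of rank 4; reducing to Smith normal form yields diagonal entries (1,1,1,1).

∂_2: C_2 → C_1 sends each 2-simplex [p,q,r] to [q,r] − [p,r] + [p,q]. For instance
  ∂[2,3,5] = [3,5] − [2,5] + [2,3],
  ∂[1,4,5] = [4,5] − [1,5] + [1,4].
As a 10×5 matrix over Z this has rank 5, with invariant factors (1,1,1,1,1).

From H_k ≅ ker(∂_k) / im(∂_{k+1}) we obtain:

  H_2: rank ker ∂_2 − rank ∂_3 = (5 − 5) − 0 = 0, and there is no ∂_3, so H_2 = 0.

(K is a triangulation of the Möbius band.)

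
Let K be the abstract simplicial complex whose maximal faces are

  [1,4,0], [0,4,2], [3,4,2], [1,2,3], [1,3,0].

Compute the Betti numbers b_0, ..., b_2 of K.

We work with the vertex ordering 0 < 1 < 2 < 3 < 4. The simplices of K, each written with vertices in increasing order, are:

  0-simplices (5): [0], [1], [2], [3], [4]
  1-simplices (10): [0,1], [0,2], [0,3], [0,4], [1,2], [1,3], [1,4], [2,3], [2,4], [3,4]
  2-simplices (5): [0,1,3], [0,1,4], [0,2,4], [1,2,3], [2,3,4]

so the chain groups are C_0 ≅ Z^5, C_1 ≅ Z^10, C_2 ≅ Z^5.

Boundary ∂_1: C_1 → C_0 is given by ∂[p,q] = [q] − [p].
This gives a 5×10 integer matrix of rank 4; reducing to Smith normal form yields diagonal entries (1,1,1,1).

∂_2: C_2 → C_1 sends each 2-simplex [p,q,r] to [q,r] − [p,r] + [p,q]. For instance
  ∂[0,1,4] = [1,4] − [0,4] + [0,1],
  ∂[2,3,4] = [3,4] − [2,4] + [2,3].
This gives a 10×5 integer matrix of rank 5; reducing to Smith normal form yields diagonal entries (1,1,1,1,1).

From H_k ≅ ker(∂_k) / im(∂_{k+1}) we obtain:

  H_0: rank C_0 − rank ∂_1 = 5 − 4 = 1, and the invariant factors of ∂_1 are all 1, so H_0 = Z.
  H_1: rank ker ∂_1 − rank ∂_2 = (10 − 4) − 5 = 1, and the invariant factors of ∂_2 are all 1, so H_1 = Z.
  H_2: rank ker ∂_2 − rank ∂_3 = (5 − 5) − 0 = 0, and there is no ∂_3, so H_2 = 0.

As a check, the Euler characteristic is 5 − 10 + 5 = 0, which agrees with 1 − 1 + 0 = 0.

Hence the Betti numbers are b_0 = 1, b_1 = 1, b_2 = 0.

b_0 = 1, b_1 = 1, b_2 = 0.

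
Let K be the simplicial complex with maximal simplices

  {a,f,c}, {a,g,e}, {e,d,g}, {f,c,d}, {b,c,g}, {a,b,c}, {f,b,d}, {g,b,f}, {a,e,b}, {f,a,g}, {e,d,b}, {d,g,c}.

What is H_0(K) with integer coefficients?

H_0 ≅ Z.

Fix the vertex order a < b < c < d < e < f < g and write every simplex with vertices in increasing order. Then dim K = 2 and the simplices of K are:

  0-simplices (7): a, b, c, d, e, f, g
  1-simplices (18): ab, ac, ae, af, ag, bc, bd, be, bf, bg, cd, cf, cg, de, df, dg, eg, fg
  2-simplices (12): abc, abe, acf, aeg, afg, bcg, bde, bdf, bfg, cdf, cdg, deg

giving chain groups C_0 ≅ Z^7, C_1 ≅ Z^18, C_2 ≅ Z^12.

The boundary map ∂_1: C_1 → C_0 is given by ∂[p,q] = [q] − [p].
The resulting 7×18 matrix has rank 6, and its Smith normal form has invariant factors (1,1,1,1,1,1).

∂_2: C_2 → C_1 sends each 2-simplex [p,q,r] to [q,r] − [p,r] + [p,q]. For instance
  ∂cdf = df − cf + cd,
  ∂bfg = fg − bg + bf.
The resulting 18×12 matrix has rank 12, and its Smith normal form has invariant factors (1,1,1,1,1,1,1,1,1,1,1,2).

From H_k ≅ ker(∂_k) / im(∂_{k+1}) we obtain:

  H_0: rank C_0 − rank ∂_1 = 7 − 6 = 1, and the invariant factors of ∂_1 are all 1, so H_0 ≅ Z.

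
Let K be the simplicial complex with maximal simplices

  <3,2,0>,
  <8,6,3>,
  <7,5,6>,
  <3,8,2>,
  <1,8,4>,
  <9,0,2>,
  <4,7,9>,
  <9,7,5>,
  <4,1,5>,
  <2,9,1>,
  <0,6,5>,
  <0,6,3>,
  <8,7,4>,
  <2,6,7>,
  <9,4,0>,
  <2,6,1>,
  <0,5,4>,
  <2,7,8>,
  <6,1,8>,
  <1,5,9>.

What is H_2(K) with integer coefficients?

Fix the vertex order 0 < 1 < 2 < 3 < 4 < 5 < 6 < 7 < 8 < 9 and write every simplex with vertices in increasing order. Then dim K = 2 and the simplices of K are:

  0-simplices (10): [0], [1], [2], [3], [4], [5], [6], [7], [8], [9]
  1-simplices (30): (30 of them)
  2-simplices (20): (20 of them)

giving chain groups C_0 ≅ Z^10, C_1 ≅ Z^30, C_2 ≅ Z^20.

Boundary ∂_1: C_1 → C_0 is given by ∂[p,q] = [q] − [p].
As a 10×30 matrix over Z this has rank 9, with invariant factors (1,1,1,1,1,1,1,1,1).

∂_2: C_2 → C_1 maps a triangle to the signed sum of its edges. For instance
  ∂[3,6,8] = [6,8] − [3,8] + [3,6],
  ∂[5,6,7] = [6,7] − [5,7] + [5,6].
The 30×20 boundary matrix has rank 20 and Smith normal form diag(1,1,1,1,1,1,1,1,1,1,1,1,1,1,1,1,1,1,1,2).

Reading off H_k = ker ∂_k / im ∂_{k+1}:

  H_2: rank ker ∂_2 − rank ∂_3 = (20 − 20) − 0 = 0, and there is no ∂_3, so H_2 ≅ 0.

(K is a triangulation of the Klein bottle.)

H_2 = 0.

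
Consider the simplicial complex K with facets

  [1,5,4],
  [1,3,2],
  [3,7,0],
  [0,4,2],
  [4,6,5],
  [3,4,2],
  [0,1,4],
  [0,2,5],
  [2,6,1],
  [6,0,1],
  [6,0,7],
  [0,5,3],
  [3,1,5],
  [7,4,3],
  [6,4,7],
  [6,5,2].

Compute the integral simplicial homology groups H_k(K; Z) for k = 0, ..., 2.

H_0 ≅ Z,  H_1 ≅ Z^2,  H_2 ≅ Z.

Take the total order 0 < 1 < 2 < 3 < 4 < 5 < 6 < 7 on the vertex set. Then K (dimension 2) consists of the simplices:

  0-simplices (8): [0], [1], [2], [3], [4], [5], [6], [7]
  1-simplices (24): (24 of them)
  2-simplices (16): [0,1,4], [0,1,6], [0,2,4], [0,2,5], [0,3,5], [0,3,7], [0,6,7], [1,2,3], [1,2,6], [1,3,5], [1,4,5], [2,3,4], [2,5,6], [3,4,7], [4,5,6], [4,6,7]

giving chain groups C_0 ≅ Z^8, C_1 ≅ Z^24, C_2 ≅ Z^16.

Boundary ∂_1: C_1 → C_0 is given by ∂[p,q] = [q] − [p]. For instance
  ∂[3,5] = [5] − [3].
As a 8×24 matrix over Z this has rank 7, with invariant factors (1,1,1,1,1,1,1).

Boundary ∂_2: C_2 → C_1 sends each 2-simplex [p,q,r] to [q,r] − [p,r] + [p,q]. For instance
  ∂[4,5,6] = [5,6] − [4,6] + [4,5],
  ∂[0,1,4] = [1,4] − [0,4] + [0,1].
This gives a 24×16 integer matrix of rank 15; reducing to Smith normal form yields diagonal entries (1,1,1,1,1,1,1,1,1,1,1,1,1,1,1).

Now H_k = ker ∂_k / im ∂_{k+1}, so:

  H_0: rank C_0 − rank ∂_1 = 8 − 7 = 1, and the invariant factors of ∂_1 are all 1, so H_0 ≅ Z.
  H_1: rank ker ∂_1 − rank ∂_2 = (24 − 7) − 15 = 2, and the invariant factors of ∂_2 are all 1, so H_1 ≅ Z^2.
  H_2: rank ker ∂_2 − rank ∂_3 = (16 − 15) − 0 = 1, and there is no ∂_3, so H_2 ≅ Z.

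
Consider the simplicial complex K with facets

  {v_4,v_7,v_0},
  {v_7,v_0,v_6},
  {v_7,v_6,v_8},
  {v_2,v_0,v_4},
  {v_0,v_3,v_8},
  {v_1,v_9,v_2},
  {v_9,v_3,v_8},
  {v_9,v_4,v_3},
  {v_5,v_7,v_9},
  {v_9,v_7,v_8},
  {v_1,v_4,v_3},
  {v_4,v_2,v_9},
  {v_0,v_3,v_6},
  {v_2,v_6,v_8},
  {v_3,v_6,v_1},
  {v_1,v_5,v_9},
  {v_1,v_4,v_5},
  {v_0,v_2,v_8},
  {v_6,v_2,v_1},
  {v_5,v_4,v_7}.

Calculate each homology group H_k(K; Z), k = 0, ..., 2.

K has 10 vertices, 30 edges, 20 triangles.
rank ∂_0 = 0, rank ∂_1 = 9 ⇒ b_0 = 10 − 0 − 9 = 1; all invariant factors of ∂_1 are 1 so no torsion. So H_0 ≅ Z.
rank ∂_1 = 9, rank ∂_2 = 20 ⇒ b_1 = 30 − 9 − 20 = 1; ∂_2 has invariant factor(s) [2] giving torsion. So H_1 ≅ Z ⊕ Z/2.
rank ∂_2 = 20, rank ∂_3 = 0 ⇒ b_2 = 20 − 20 − 0 = 0. So H_2 ≅ 0.

H_0 = Z,  H_1 = Z ⊕ Z/2,  H_2 = 0.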